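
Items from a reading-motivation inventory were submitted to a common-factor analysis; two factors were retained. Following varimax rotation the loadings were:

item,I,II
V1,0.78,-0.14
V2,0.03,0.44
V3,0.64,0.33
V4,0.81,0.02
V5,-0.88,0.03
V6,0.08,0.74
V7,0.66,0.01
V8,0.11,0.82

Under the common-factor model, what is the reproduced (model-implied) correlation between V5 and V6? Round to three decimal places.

-0.048

r̂ = Σ λ_i·λ_j across factors = (-0.88)(0.08) + (0.03)(0.74)
  = -0.0704 +0.0222 = -0.0482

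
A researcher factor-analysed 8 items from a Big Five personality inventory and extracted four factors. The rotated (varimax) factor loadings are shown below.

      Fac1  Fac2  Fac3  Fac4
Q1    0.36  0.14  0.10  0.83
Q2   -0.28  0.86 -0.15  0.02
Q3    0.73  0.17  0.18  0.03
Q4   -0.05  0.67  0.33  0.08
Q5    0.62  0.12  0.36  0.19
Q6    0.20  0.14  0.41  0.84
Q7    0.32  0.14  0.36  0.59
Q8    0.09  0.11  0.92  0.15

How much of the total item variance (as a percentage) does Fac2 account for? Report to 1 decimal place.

SS loadings for Fac2 = 0.14² + 0.86² + 0.17² + 0.67² + 0.12² + 0.14² + 0.14² + 0.11² = 1.3027
With 8 standardized items, total variance = 8. Proportion = 1.3027/8 = 0.1628 → 16.28%.

16.3%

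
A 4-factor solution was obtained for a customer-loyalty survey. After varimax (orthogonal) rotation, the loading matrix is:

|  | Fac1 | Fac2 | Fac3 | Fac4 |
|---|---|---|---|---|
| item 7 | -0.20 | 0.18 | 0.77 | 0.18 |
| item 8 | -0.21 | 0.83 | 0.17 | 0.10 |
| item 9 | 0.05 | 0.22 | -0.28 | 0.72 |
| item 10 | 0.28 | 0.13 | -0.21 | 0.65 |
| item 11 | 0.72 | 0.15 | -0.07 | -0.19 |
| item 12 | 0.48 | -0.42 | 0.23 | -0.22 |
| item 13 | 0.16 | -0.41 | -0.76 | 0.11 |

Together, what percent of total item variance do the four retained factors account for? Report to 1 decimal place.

Communalities: 0.6977, 0.7719, 0.6477, 0.5619, 0.5819, 0.5081, 0.7834; Σh² = 4.5526.
Total variance with 7 standardized items is 7, so the solution explains 4.5526/7 = 0.6504 = 65.04%.

65.0%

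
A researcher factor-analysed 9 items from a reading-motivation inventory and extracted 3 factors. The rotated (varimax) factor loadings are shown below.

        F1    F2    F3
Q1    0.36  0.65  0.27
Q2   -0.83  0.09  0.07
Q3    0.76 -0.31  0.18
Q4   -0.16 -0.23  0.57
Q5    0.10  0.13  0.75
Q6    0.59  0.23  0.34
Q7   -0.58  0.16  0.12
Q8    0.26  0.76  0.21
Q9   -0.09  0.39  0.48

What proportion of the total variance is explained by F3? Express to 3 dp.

SS loadings for F3 = 0.27² + 0.07² + 0.18² + 0.57² + 0.75² + 0.34² + 0.12² + 0.21² + 0.48² = 1.4021
Proportion of variance = 1.4021 / 9 = 0.1558.

0.156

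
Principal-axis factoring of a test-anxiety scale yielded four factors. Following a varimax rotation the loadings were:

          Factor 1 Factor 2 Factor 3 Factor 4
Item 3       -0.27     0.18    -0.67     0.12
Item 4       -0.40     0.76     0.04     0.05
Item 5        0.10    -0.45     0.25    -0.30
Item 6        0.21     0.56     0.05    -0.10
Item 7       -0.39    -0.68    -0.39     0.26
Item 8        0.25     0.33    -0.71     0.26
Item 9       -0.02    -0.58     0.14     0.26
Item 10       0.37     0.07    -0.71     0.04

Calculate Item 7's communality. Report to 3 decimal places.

h² = (-0.39)² + (-0.68)² + (-0.39)² + 0.26² = 0.1521 + 0.4624 + 0.1521 + 0.0676 = 0.8342

0.834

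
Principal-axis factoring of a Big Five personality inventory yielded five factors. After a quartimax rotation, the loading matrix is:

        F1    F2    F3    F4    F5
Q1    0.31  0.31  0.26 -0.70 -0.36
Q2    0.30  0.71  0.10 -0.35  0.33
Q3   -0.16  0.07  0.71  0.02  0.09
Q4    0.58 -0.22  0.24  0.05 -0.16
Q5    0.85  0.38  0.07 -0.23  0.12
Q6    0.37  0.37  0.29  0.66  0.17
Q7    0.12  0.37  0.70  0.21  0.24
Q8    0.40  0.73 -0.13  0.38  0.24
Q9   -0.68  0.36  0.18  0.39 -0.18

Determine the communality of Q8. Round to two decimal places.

h² = 0.40² + 0.73² + (-0.13)² + 0.38² + 0.24² = 0.1600 + 0.5329 + 0.0169 + 0.1444 + 0.0576 = 0.9118

0.91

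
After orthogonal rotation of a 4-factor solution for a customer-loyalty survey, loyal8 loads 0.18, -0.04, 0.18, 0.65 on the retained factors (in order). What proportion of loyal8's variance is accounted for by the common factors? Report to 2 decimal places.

0.49

h² = 0.18² + (-0.04)² + 0.18² + 0.65² = 0.0324 + 0.0016 + 0.0324 + 0.4225 = 0.4889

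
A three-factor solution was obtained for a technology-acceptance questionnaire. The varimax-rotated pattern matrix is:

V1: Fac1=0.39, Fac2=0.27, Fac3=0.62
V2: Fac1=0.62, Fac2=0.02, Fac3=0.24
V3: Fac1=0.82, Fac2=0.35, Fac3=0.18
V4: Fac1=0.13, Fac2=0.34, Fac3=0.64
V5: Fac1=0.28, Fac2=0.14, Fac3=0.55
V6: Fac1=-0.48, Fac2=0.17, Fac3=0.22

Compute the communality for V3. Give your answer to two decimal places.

0.83

h² = 0.82² + 0.35² + 0.18² = 0.6724 + 0.1225 + 0.0324 = 0.8273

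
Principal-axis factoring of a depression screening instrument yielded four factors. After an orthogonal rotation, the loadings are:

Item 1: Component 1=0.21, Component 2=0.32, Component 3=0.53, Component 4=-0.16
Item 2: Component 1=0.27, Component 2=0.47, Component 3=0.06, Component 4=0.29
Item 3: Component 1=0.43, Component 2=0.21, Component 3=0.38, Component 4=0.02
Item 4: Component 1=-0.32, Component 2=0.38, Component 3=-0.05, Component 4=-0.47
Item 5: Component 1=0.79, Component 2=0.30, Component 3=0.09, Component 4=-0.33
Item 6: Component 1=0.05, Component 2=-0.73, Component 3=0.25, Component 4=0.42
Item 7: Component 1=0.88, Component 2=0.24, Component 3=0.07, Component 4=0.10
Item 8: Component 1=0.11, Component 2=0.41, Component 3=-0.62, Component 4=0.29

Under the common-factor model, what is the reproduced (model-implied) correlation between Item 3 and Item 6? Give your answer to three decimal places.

-0.028

r̂ = Σ λ_i·λ_j across factors = (0.43)(0.05) + (0.21)(-0.73) + (0.38)(0.25) + (0.02)(0.42)
  = +0.0215 -0.1533 +0.0950 +0.0084 = -0.0284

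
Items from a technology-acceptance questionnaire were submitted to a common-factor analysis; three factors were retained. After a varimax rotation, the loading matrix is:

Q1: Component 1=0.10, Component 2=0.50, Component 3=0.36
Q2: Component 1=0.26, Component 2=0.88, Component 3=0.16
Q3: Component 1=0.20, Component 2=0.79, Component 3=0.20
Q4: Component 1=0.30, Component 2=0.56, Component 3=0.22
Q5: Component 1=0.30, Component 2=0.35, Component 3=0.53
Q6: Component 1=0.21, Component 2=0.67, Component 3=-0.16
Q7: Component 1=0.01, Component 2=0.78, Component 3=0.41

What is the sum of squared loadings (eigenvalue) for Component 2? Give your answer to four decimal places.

SS loadings for Component 2 = 0.50² + 0.88² + 0.79² + 0.56² + 0.35² + 0.67² + 0.78² = 0.2500 + 0.7744 + 0.6241 + 0.3136 + 0.1225 + 0.4489 + 0.6084 = 3.1419

3.1419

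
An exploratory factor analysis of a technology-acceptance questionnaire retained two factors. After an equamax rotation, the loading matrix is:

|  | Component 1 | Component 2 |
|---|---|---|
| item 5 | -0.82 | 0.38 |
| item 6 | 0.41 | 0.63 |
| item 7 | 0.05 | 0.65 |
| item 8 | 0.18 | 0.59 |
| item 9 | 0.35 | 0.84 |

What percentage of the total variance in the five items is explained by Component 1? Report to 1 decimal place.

20.0%

SS loadings for Component 1 = (-0.82)² + 0.41² + 0.05² + 0.18² + 0.35² = 0.9979
With 5 standardized items, total variance = 5. Proportion = 0.9979/5 = 0.1996 → 19.96%.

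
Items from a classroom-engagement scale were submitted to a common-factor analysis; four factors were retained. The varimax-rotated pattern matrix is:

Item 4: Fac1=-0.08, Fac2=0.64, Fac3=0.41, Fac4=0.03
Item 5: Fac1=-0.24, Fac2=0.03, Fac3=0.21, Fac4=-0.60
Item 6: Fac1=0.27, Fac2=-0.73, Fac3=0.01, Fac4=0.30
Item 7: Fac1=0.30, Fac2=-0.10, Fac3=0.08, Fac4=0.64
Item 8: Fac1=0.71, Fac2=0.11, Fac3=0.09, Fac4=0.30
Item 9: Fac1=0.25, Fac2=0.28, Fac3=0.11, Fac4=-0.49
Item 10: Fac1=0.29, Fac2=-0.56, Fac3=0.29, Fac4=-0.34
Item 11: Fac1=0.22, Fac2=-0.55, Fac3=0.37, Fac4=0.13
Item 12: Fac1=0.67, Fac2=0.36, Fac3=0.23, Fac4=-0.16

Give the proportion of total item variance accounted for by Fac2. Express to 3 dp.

SS loadings for Fac2 = 0.64² + 0.03² + (-0.73)² + (-0.10)² + 0.11² + 0.28² + (-0.56)² + (-0.55)² + 0.36² = 1.7896
Proportion of variance = 1.7896 / 9 = 0.1988.

0.199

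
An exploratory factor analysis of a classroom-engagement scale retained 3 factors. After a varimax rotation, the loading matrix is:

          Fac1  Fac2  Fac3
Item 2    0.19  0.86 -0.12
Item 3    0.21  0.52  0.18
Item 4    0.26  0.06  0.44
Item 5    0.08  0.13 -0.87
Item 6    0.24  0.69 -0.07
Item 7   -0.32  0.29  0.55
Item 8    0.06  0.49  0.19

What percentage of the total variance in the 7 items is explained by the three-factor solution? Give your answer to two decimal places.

49.85%

SS loadings by factor: 0.3178, 1.8308, 1.3408; total = 3.4894.
Total variance with 7 standardized items is 7, so the solution explains 3.4894/7 = 0.4985 = 49.85%.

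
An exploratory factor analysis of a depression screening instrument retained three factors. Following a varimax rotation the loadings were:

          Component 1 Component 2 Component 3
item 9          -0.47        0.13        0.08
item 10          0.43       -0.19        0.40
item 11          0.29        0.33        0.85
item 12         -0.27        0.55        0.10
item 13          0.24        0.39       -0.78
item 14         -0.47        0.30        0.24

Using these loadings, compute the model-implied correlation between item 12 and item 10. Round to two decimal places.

-0.18

r̂ = Σ λ_i·λ_j across factors = (-0.27)(0.43) + (0.55)(-0.19) + (0.10)(0.40)
  = -0.1161 -0.1045 +0.0400 = -0.1806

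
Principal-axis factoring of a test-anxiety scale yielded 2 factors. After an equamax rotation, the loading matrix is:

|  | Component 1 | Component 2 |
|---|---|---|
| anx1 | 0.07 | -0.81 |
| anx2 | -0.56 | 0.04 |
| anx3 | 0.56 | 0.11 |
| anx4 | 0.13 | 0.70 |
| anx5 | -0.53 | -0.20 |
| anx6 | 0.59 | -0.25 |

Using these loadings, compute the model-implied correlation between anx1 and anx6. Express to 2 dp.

0.24

r̂ = Σ λ_i·λ_j across factors = (0.07)(0.59) + (-0.81)(-0.25)
  = +0.0413 +0.2025 = 0.2438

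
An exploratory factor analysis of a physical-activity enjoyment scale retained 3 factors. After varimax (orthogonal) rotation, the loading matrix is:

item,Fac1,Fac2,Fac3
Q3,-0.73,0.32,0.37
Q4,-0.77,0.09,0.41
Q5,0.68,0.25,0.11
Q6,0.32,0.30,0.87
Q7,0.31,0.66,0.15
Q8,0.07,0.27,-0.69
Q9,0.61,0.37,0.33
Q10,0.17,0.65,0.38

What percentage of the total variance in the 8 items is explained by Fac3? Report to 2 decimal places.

22.82%

SS loadings for Fac3 = 0.37² + 0.41² + 0.11² + 0.87² + 0.15² + (-0.69)² + 0.33² + 0.38² = 1.8259
With 8 standardized items, total variance = 8. Proportion = 1.8259/8 = 0.2282 → 22.82%.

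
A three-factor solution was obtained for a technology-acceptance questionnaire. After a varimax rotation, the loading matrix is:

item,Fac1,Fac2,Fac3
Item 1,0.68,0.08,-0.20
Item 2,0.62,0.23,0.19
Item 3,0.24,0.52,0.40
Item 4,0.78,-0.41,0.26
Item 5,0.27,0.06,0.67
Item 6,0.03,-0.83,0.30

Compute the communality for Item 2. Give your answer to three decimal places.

0.473

h² = 0.62² + 0.23² + 0.19² = 0.3844 + 0.0529 + 0.0361 = 0.4734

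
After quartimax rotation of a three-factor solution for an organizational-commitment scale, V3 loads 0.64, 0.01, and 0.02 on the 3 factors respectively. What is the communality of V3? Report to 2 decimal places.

0.41

h² = 0.64² + 0.01² + 0.02² = 0.4096 + 0.0001 + 0.0004 = 0.4101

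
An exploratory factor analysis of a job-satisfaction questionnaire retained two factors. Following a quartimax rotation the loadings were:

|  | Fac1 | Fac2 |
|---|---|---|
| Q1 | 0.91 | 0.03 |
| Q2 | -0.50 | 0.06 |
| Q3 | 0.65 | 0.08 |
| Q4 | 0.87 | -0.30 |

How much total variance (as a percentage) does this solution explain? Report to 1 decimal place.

59.0%

SS loadings by factor: 2.2575, 0.1009; total = 2.3584.
Total variance with 4 standardized items is 4, so the solution explains 2.3584/4 = 0.5896 = 58.96%.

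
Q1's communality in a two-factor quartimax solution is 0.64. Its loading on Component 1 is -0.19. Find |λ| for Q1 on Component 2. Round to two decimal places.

0.78

Under orthogonal rotation h² = Σλ², so λ_Component 2² = h² − (0.0361) = 0.64 − 0.0361 = 0.6039.
|λ| = √0.6039 = 0.7771.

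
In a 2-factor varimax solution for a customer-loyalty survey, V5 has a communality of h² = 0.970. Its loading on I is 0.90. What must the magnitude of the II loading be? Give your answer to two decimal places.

0.40

Under orthogonal rotation h² = Σλ², so λ_II² = h² − (0.8100) = 0.970 − 0.8100 = 0.1600.
|λ| = √0.1600 = 0.4000.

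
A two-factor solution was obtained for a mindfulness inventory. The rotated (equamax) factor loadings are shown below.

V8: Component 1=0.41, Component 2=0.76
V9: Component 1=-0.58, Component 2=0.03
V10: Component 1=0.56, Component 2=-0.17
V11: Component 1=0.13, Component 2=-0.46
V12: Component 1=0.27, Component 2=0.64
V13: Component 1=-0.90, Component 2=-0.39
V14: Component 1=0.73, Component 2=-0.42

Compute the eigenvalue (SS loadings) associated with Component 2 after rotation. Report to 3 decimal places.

1.557

SS loadings for Component 2 = 0.76² + 0.03² + (-0.17)² + (-0.46)² + 0.64² + (-0.39)² + (-0.42)² = 0.5776 + 0.0009 + 0.0289 + 0.2116 + 0.4096 + 0.1521 + 0.1764 = 1.5571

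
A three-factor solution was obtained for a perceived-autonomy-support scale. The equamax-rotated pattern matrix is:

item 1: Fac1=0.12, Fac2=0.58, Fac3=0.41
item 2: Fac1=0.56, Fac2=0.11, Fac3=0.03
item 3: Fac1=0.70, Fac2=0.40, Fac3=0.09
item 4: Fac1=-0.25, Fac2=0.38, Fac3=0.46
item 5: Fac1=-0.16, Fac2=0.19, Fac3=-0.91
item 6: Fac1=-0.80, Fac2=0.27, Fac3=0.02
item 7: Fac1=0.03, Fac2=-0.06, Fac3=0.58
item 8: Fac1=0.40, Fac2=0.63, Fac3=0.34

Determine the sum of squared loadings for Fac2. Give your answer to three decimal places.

1.162

SS loadings for Fac2 = 0.58² + 0.11² + 0.40² + 0.38² + 0.19² + 0.27² + (-0.06)² + 0.63² = 0.3364 + 0.0121 + 0.1600 + 0.1444 + 0.0361 + 0.0729 + 0.0036 + 0.3969 = 1.1624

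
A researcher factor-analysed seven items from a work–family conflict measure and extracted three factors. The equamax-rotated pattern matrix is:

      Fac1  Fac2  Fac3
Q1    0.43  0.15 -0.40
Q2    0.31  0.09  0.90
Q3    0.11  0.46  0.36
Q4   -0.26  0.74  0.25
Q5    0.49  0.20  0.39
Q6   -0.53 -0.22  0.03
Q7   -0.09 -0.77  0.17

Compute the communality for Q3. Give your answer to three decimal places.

0.353

h² = 0.11² + 0.46² + 0.36² = 0.0121 + 0.2116 + 0.1296 = 0.3533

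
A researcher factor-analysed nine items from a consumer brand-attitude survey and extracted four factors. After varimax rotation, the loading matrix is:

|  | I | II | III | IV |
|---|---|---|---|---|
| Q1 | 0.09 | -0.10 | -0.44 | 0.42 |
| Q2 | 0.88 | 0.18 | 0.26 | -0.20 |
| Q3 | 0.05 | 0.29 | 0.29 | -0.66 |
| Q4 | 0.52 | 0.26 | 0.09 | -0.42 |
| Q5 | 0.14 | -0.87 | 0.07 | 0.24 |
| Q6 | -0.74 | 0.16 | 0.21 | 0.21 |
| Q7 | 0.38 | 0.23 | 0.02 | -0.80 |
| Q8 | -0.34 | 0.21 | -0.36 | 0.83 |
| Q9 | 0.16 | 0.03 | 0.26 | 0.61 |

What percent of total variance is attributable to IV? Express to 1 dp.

29.2%

SS loadings for IV = 0.42² + (-0.20)² + (-0.66)² + (-0.42)² + 0.24² + 0.21² + (-0.80)² + 0.83² + 0.61² = 2.6311
With 9 standardized items, total variance = 9. Proportion = 2.6311/9 = 0.2923 → 29.23%.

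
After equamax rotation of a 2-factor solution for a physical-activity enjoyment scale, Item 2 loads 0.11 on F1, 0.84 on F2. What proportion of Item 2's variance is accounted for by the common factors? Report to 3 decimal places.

h² = 0.11² + 0.84² = 0.0121 + 0.7056 = 0.7177

0.718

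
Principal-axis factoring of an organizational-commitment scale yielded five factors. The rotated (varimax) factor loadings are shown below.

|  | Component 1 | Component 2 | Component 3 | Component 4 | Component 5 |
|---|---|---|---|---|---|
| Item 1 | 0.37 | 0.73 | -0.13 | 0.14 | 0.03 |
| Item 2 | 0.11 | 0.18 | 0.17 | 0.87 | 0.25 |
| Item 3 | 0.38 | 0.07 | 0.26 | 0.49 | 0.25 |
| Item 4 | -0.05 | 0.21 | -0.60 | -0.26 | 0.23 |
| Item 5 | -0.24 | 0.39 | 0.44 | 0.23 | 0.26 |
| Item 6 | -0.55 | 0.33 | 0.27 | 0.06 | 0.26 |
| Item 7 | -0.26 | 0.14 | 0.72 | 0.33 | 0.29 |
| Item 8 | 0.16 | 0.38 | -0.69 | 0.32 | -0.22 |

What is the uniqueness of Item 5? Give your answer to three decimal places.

0.476

h² = (-0.24)² + 0.39² + 0.44² + 0.23² + 0.26² = 0.0576 + 0.1521 + 0.1936 + 0.0529 + 0.0676 = 0.5238
Uniqueness u² = 1 − h² = 1 − 0.5238 = 0.4762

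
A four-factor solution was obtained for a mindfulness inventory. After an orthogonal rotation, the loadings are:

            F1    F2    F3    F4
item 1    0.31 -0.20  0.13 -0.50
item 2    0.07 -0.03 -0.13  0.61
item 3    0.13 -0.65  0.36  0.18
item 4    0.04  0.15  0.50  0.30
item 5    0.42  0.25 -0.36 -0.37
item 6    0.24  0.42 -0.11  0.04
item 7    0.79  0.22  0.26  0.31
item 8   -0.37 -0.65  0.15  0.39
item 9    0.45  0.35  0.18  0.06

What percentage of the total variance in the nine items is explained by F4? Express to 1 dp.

SS loadings for F4 = (-0.50)² + 0.61² + 0.18² + 0.30² + (-0.37)² + 0.04² + 0.31² + 0.39² + 0.06² = 1.1348
With 9 standardized items, total variance = 9. Proportion = 1.1348/9 = 0.1261 → 12.61%.

12.6%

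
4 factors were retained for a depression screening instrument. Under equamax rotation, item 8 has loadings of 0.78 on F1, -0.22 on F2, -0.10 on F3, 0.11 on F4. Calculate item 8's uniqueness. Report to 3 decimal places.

0.321

h² = 0.78² + (-0.22)² + (-0.10)² + 0.11² = 0.6084 + 0.0484 + 0.0100 + 0.0121 = 0.6789
Uniqueness u² = 1 − h² = 1 − 0.6789 = 0.3211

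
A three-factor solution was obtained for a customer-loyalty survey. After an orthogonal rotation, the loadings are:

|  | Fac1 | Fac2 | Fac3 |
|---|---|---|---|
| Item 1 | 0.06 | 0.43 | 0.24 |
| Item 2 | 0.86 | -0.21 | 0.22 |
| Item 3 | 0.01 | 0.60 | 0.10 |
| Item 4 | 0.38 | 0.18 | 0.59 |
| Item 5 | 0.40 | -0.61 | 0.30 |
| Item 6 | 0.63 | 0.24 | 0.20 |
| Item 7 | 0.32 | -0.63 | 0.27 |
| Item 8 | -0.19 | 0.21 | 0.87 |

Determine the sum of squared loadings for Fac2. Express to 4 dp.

SS loadings for Fac2 = 0.43² + (-0.21)² + 0.60² + 0.18² + (-0.61)² + 0.24² + (-0.63)² + 0.21² = 0.1849 + 0.0441 + 0.3600 + 0.0324 + 0.3721 + 0.0576 + 0.3969 + 0.0441 = 1.4921

1.4921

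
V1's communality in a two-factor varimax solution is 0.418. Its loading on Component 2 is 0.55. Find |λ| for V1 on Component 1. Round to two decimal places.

0.34

Under orthogonal rotation h² = Σλ², so λ_Component 1² = h² − (0.3025) = 0.418 − 0.3025 = 0.1155.
|λ| = √0.1155 = 0.3399.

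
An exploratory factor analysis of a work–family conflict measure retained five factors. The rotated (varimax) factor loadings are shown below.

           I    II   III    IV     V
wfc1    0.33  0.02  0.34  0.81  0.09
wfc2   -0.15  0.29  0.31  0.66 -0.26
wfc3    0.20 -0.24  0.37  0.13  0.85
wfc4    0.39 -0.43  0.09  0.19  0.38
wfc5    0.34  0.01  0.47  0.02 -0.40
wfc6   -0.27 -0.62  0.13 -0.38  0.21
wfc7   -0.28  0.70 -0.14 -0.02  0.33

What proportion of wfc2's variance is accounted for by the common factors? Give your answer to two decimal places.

0.71

h² = (-0.15)² + 0.29² + 0.31² + 0.66² + (-0.26)² = 0.0225 + 0.0841 + 0.0961 + 0.4356 + 0.0676 = 0.7059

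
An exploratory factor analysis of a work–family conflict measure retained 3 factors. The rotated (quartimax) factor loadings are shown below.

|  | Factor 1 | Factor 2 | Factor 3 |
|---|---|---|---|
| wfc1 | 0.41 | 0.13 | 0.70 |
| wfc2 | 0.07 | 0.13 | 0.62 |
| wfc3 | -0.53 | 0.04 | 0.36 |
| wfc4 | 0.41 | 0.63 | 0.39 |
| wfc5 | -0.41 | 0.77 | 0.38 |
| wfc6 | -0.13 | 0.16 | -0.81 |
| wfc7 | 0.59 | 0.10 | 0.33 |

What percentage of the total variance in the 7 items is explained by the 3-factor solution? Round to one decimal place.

61.2%

SS loadings by factor: 1.1551, 1.0608, 2.0655; total = 4.2814.
Total variance with 7 standardized items is 7, so the solution explains 4.2814/7 = 0.6116 = 61.16%.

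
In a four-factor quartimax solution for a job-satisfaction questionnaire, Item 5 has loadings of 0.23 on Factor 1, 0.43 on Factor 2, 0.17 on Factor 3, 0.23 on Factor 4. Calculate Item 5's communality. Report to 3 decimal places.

0.320

h² = 0.23² + 0.43² + 0.17² + 0.23² = 0.0529 + 0.1849 + 0.0289 + 0.0529 = 0.3196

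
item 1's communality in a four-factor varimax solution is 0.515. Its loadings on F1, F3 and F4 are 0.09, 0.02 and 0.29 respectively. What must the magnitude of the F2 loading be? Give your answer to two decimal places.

Under orthogonal rotation h² = Σλ², so λ_F2² = h² − (0.0926) = 0.515 − 0.0926 = 0.4224.
|λ| = √0.4224 = 0.6499.

0.65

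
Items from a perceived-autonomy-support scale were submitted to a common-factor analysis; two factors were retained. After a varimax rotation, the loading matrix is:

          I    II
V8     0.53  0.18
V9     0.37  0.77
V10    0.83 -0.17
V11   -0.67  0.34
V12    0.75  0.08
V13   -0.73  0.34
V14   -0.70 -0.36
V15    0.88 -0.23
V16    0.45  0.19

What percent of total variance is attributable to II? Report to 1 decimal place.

SS loadings for II = 0.18² + 0.77² + (-0.17)² + 0.34² + 0.08² + 0.34² + (-0.36)² + (-0.23)² + 0.19² = 1.1104
With 9 standardized items, total variance = 9. Proportion = 1.1104/9 = 0.1234 → 12.34%.

12.3%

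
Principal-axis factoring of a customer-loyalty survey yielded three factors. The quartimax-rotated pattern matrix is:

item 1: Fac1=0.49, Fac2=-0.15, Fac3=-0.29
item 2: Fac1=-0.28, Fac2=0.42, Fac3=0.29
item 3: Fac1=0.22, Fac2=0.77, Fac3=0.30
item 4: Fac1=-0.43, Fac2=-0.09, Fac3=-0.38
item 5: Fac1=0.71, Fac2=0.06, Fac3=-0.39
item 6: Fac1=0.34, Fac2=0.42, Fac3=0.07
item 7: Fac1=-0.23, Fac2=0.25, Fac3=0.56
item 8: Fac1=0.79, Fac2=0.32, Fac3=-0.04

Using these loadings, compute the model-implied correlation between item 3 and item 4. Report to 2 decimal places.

r̂ = Σ λ_i·λ_j across factors = (0.22)(-0.43) + (0.77)(-0.09) + (0.30)(-0.38)
  = -0.0946 -0.0693 -0.1140 = -0.2779

-0.28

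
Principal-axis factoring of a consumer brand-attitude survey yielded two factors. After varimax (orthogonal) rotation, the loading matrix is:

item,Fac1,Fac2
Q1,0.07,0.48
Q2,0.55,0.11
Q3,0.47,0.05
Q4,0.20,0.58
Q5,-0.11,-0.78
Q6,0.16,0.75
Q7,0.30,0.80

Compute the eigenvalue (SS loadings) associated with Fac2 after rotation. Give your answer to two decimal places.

SS loadings for Fac2 = 0.48² + 0.11² + 0.05² + 0.58² + (-0.78)² + 0.75² + 0.80² = 0.2304 + 0.0121 + 0.0025 + 0.3364 + 0.6084 + 0.5625 + 0.6400 = 2.3923

2.39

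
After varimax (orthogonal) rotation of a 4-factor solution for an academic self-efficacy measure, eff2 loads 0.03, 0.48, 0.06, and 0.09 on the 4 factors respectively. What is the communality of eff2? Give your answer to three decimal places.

h² = 0.03² + 0.48² + 0.06² + 0.09² = 0.0009 + 0.2304 + 0.0036 + 0.0081 = 0.2430

0.243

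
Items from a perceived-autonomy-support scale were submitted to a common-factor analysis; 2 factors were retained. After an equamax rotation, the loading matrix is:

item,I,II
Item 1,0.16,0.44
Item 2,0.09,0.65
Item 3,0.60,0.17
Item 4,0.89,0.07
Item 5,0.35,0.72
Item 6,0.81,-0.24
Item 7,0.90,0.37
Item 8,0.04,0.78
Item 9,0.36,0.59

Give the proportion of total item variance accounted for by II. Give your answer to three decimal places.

SS loadings for II = 0.44² + 0.65² + 0.17² + 0.07² + 0.72² + (-0.24)² + 0.37² + 0.78² + 0.59² = 2.3193
Proportion of variance = 2.3193 / 9 = 0.2577.

0.258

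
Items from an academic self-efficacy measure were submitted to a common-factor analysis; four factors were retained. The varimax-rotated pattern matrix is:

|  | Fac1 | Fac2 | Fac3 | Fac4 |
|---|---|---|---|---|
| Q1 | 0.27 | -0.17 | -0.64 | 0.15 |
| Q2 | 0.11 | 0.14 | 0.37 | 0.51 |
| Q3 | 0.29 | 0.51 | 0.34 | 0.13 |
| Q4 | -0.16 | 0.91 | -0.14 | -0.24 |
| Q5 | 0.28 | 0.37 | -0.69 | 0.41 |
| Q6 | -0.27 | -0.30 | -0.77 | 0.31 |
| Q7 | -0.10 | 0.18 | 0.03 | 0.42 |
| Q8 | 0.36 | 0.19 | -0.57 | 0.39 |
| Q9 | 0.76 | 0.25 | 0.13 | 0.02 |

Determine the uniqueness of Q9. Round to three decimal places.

h² = 0.76² + 0.25² + 0.13² + 0.02² = 0.5776 + 0.0625 + 0.0169 + 0.0004 = 0.6574
Uniqueness u² = 1 − h² = 1 − 0.6574 = 0.3426

0.343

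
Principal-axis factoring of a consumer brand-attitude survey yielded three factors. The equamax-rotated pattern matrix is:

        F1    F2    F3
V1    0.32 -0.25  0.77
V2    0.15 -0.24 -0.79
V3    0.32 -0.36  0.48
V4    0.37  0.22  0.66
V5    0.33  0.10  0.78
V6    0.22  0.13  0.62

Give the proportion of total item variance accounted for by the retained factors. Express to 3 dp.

0.620

Communalities: 0.7578, 0.7042, 0.4624, 0.6209, 0.7273, 0.4497; Σh² = 3.7223.
Total variance with 6 standardized items is 6, so the solution explains 3.7223/6 = 0.6204.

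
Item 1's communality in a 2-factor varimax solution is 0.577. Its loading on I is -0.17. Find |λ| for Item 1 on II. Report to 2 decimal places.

Under orthogonal rotation h² = Σλ², so λ_II² = h² − (0.0289) = 0.577 − 0.0289 = 0.5481.
|λ| = √0.5481 = 0.7403.

0.74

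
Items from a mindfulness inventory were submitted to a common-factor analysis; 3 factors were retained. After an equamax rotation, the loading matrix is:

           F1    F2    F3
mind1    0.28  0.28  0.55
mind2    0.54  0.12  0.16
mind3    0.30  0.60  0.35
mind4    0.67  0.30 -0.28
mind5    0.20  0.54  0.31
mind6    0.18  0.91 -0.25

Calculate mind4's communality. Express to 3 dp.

0.617

h² = 0.67² + 0.30² + (-0.28)² = 0.4489 + 0.0900 + 0.0784 = 0.6173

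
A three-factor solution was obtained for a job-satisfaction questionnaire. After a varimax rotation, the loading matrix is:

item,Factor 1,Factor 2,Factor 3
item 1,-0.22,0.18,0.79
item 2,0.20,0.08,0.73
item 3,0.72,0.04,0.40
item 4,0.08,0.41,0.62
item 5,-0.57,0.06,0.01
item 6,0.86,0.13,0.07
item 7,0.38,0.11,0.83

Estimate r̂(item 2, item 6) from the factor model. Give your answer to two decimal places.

0.23

r̂ = Σ λ_i·λ_j across factors = (0.20)(0.86) + (0.08)(0.13) + (0.73)(0.07)
  = +0.1720 +0.0104 +0.0511 = 0.2335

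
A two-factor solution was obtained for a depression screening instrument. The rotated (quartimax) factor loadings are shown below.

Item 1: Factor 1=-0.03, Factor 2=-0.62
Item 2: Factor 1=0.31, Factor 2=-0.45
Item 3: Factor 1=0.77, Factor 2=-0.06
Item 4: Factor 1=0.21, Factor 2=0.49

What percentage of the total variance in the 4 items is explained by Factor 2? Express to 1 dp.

SS loadings for Factor 2 = (-0.62)² + (-0.45)² + (-0.06)² + 0.49² = 0.8306
With 4 standardized items, total variance = 4. Proportion = 0.8306/4 = 0.2077 → 20.77%.

20.8%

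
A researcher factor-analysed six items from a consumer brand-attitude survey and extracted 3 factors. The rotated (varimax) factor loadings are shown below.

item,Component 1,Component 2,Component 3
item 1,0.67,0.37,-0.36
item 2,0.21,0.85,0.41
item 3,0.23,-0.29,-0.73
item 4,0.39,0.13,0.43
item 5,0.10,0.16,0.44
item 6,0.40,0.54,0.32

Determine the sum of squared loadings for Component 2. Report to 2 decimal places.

SS loadings for Component 2 = 0.37² + 0.85² + (-0.29)² + 0.13² + 0.16² + 0.54² = 0.1369 + 0.7225 + 0.0841 + 0.0169 + 0.0256 + 0.2916 = 1.2776

1.28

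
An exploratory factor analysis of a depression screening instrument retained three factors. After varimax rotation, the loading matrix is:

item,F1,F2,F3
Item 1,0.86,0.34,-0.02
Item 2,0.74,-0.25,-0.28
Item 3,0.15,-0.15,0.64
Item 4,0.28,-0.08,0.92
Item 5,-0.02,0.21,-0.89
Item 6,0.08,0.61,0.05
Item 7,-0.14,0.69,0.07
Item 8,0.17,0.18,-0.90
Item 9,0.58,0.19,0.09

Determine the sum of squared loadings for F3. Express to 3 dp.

2.952

SS loadings for F3 = (-0.02)² + (-0.28)² + 0.64² + 0.92² + (-0.89)² + 0.05² + 0.07² + (-0.90)² + 0.09² = 0.0004 + 0.0784 + 0.4096 + 0.8464 + 0.7921 + 0.0025 + 0.0049 + 0.8100 + 0.0081 = 2.9524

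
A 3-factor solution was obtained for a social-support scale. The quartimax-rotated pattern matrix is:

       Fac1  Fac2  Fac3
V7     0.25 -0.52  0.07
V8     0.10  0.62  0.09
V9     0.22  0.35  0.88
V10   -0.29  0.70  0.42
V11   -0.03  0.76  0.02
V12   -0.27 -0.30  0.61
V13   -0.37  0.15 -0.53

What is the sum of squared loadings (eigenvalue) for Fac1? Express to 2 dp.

SS loadings for Fac1 = 0.25² + 0.10² + 0.22² + (-0.29)² + (-0.03)² + (-0.27)² + (-0.37)² = 0.0625 + 0.0100 + 0.0484 + 0.0841 + 0.0009 + 0.0729 + 0.1369 = 0.4157

0.42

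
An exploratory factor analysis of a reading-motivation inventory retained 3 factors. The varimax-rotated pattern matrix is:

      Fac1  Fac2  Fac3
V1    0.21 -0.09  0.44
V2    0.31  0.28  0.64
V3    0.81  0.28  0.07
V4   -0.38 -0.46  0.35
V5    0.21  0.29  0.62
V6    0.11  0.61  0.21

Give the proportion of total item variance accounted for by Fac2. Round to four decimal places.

SS loadings for Fac2 = (-0.09)² + 0.28² + 0.28² + (-0.46)² + 0.29² + 0.61² = 0.8327
Proportion of variance = 0.8327 / 6 = 0.1388.

0.1388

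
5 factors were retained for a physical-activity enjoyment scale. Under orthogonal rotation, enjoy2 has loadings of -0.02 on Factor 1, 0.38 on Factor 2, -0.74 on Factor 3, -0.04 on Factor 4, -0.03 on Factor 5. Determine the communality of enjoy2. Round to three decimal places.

0.695

h² = (-0.02)² + 0.38² + (-0.74)² + (-0.04)² + (-0.03)² = 0.0004 + 0.1444 + 0.5476 + 0.0016 + 0.0009 = 0.6949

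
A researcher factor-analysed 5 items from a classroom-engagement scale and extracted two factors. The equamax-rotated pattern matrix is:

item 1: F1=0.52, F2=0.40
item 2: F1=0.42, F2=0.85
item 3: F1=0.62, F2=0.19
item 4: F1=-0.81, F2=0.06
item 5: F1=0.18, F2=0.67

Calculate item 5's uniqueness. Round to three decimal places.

0.519

h² = 0.18² + 0.67² = 0.0324 + 0.4489 = 0.4813
Uniqueness u² = 1 − h² = 1 − 0.4813 = 0.5187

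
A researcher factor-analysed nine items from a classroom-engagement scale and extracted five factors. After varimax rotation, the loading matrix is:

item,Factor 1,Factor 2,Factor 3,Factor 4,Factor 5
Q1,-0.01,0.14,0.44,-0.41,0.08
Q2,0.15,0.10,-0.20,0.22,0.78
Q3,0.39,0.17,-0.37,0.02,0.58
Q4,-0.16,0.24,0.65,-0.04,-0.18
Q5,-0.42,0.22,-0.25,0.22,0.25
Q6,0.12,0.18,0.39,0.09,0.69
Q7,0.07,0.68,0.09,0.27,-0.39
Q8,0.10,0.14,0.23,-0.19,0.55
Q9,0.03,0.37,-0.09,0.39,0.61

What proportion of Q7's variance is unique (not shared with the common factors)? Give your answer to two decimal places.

0.30

h² = 0.07² + 0.68² + 0.09² + 0.27² + (-0.39)² = 0.0049 + 0.4624 + 0.0081 + 0.0729 + 0.1521 = 0.7004
Uniqueness u² = 1 − h² = 1 − 0.7004 = 0.2996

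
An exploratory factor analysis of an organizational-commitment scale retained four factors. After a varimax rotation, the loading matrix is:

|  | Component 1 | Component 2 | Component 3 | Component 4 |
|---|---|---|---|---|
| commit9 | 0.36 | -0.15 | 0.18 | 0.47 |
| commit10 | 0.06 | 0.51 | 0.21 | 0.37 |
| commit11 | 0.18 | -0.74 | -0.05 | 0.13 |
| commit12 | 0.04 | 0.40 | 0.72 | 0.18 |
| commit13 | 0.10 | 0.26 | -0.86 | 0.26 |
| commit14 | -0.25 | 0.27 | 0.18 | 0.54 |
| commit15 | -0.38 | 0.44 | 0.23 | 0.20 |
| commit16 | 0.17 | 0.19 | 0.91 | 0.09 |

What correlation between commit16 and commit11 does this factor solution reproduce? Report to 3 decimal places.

-0.144

r̂ = Σ λ_i·λ_j across factors = (0.17)(0.18) + (0.19)(-0.74) + (0.91)(-0.05) + (0.09)(0.13)
  = +0.0306 -0.1406 -0.0455 +0.0117 = -0.1438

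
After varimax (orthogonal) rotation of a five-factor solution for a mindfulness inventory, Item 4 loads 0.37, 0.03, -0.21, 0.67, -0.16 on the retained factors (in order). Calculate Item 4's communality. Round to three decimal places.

0.656

h² = 0.37² + 0.03² + (-0.21)² + 0.67² + (-0.16)² = 0.1369 + 0.0009 + 0.0441 + 0.4489 + 0.0256 = 0.6564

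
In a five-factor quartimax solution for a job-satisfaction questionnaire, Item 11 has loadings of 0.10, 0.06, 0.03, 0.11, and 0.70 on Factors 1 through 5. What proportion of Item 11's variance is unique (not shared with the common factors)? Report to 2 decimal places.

0.48

h² = 0.10² + 0.06² + 0.03² + 0.11² + 0.70² = 0.0100 + 0.0036 + 0.0009 + 0.0121 + 0.4900 = 0.5166
Uniqueness u² = 1 − h² = 1 − 0.5166 = 0.4834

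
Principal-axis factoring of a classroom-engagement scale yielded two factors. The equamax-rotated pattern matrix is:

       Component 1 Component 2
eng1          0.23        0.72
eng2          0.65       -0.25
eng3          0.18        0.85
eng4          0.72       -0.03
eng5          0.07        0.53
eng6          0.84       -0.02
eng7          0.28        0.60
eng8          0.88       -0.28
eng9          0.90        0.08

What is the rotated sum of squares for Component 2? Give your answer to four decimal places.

2.0304

SS loadings for Component 2 = 0.72² + (-0.25)² + 0.85² + (-0.03)² + 0.53² + (-0.02)² + 0.60² + (-0.28)² + 0.08² = 0.5184 + 0.0625 + 0.7225 + 0.0009 + 0.2809 + 0.0004 + 0.3600 + 0.0784 + 0.0064 = 2.0304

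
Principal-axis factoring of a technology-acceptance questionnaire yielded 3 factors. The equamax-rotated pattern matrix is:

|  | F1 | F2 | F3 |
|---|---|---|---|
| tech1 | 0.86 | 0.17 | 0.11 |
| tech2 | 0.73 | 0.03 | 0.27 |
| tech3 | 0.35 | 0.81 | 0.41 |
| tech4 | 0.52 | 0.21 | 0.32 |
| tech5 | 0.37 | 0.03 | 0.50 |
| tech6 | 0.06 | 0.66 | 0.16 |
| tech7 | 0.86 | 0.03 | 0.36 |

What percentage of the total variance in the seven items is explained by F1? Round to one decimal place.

36.4%

SS loadings for F1 = 0.86² + 0.73² + 0.35² + 0.52² + 0.37² + 0.06² + 0.86² = 2.5455
With 7 standardized items, total variance = 7. Proportion = 2.5455/7 = 0.3636 → 36.36%.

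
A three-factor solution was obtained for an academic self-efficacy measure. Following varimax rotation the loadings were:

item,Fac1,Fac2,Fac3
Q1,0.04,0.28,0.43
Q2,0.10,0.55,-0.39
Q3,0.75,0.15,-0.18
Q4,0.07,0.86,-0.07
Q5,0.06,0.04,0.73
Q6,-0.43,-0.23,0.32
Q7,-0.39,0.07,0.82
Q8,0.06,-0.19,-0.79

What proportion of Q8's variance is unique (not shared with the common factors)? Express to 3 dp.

h² = 0.06² + (-0.19)² + (-0.79)² = 0.0036 + 0.0361 + 0.6241 = 0.6638
Uniqueness u² = 1 − h² = 1 − 0.6638 = 0.3362

0.336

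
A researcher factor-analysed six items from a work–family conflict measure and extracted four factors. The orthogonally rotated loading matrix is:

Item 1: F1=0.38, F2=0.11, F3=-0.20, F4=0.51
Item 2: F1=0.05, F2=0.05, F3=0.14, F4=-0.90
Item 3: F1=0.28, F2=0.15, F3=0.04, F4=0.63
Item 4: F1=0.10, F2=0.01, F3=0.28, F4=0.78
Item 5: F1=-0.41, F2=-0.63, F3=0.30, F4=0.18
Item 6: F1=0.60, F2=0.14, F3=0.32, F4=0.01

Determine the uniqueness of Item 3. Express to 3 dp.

h² = 0.28² + 0.15² + 0.04² + 0.63² = 0.0784 + 0.0225 + 0.0016 + 0.3969 = 0.4994
Uniqueness u² = 1 − h² = 1 − 0.4994 = 0.5006

0.501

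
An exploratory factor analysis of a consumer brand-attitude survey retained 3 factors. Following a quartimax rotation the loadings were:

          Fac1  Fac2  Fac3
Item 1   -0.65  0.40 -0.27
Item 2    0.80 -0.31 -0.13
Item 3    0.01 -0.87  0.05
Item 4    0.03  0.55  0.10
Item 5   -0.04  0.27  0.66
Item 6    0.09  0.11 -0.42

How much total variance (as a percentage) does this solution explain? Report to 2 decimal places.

Communalities: 0.6554, 0.7530, 0.7595, 0.3134, 0.5101, 0.1966; Σh² = 3.1880.
Total variance with 6 standardized items is 6, so the solution explains 3.1880/6 = 0.5313 = 53.13%.

53.13%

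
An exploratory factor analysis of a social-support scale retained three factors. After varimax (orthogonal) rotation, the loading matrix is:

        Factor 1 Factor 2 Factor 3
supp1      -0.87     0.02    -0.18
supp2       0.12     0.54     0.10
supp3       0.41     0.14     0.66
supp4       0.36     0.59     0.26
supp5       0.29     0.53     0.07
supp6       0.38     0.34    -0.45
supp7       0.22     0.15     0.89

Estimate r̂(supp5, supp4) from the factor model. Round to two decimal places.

0.44

r̂ = Σ λ_i·λ_j across factors = (0.29)(0.36) + (0.53)(0.59) + (0.07)(0.26)
  = +0.1044 +0.3127 +0.0182 = 0.4353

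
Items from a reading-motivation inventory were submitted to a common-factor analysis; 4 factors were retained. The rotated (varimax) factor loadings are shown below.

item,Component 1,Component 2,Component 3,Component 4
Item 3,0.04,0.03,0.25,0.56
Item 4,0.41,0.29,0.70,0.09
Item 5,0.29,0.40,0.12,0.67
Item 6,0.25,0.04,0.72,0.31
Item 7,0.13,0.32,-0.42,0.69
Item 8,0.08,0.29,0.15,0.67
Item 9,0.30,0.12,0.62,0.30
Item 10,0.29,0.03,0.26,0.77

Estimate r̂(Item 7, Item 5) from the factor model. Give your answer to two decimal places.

0.58

r̂ = Σ λ_i·λ_j across factors = (0.13)(0.29) + (0.32)(0.40) + (-0.42)(0.12) + (0.69)(0.67)
  = +0.0377 +0.1280 -0.0504 +0.4623 = 0.5776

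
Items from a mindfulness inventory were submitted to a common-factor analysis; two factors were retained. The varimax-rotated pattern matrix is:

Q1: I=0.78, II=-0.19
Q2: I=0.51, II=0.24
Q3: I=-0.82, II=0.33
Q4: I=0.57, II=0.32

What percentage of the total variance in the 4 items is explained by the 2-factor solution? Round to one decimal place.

54.3%

SS loadings by factor: 1.8658, 0.3050; total = 2.1708.
Total variance with 4 standardized items is 4, so the solution explains 2.1708/4 = 0.5427 = 54.27%.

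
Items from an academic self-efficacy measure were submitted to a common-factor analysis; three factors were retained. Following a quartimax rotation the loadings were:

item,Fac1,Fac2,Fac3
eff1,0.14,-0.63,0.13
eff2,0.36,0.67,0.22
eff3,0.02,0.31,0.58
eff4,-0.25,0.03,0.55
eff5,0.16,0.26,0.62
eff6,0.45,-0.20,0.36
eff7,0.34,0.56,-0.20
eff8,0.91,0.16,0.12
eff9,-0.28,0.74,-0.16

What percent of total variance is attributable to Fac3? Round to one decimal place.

SS loadings for Fac3 = 0.13² + 0.22² + 0.58² + 0.55² + 0.62² + 0.36² + (-0.20)² + 0.12² + (-0.16)² = 1.2982
With 9 standardized items, total variance = 9. Proportion = 1.2982/9 = 0.1442 → 14.42%.

14.4%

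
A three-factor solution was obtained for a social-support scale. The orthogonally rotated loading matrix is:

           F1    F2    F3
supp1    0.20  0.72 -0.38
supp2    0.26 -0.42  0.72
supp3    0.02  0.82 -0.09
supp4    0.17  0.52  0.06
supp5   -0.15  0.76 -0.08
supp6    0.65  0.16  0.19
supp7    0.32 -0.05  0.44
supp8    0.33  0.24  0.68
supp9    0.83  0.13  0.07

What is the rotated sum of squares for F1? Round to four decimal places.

SS loadings for F1 = 0.20² + 0.26² + 0.02² + 0.17² + (-0.15)² + 0.65² + 0.32² + 0.33² + 0.83² = 0.0400 + 0.0676 + 0.0004 + 0.0289 + 0.0225 + 0.4225 + 0.1024 + 0.1089 + 0.6889 = 1.4821

1.4821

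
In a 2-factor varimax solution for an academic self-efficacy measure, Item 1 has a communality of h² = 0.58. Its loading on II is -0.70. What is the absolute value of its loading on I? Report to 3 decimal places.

0.300

Under orthogonal rotation h² = Σλ², so λ_I² = h² − (0.4900) = 0.58 − 0.4900 = 0.0900.
|λ| = √0.0900 = 0.3000.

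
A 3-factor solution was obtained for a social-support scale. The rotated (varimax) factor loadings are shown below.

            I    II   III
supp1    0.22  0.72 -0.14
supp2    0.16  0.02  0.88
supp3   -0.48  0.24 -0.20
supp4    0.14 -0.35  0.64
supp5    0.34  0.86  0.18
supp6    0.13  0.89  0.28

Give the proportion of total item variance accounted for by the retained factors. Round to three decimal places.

0.674

SS loadings by factor: 0.4565, 2.2306, 1.3544; total = 4.0415.
Total variance with 6 standardized items is 6, so the solution explains 4.0415/6 = 0.6736.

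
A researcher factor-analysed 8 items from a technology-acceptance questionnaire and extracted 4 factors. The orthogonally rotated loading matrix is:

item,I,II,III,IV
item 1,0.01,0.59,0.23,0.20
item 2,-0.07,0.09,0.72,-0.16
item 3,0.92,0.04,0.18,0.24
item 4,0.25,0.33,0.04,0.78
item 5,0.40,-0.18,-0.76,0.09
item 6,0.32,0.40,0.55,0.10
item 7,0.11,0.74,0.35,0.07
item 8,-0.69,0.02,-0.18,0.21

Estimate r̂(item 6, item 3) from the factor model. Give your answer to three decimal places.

r̂ = Σ λ_i·λ_j across factors = (0.32)(0.92) + (0.40)(0.04) + (0.55)(0.18) + (0.10)(0.24)
  = +0.2944 +0.0160 +0.0990 +0.0240 = 0.4334

0.433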